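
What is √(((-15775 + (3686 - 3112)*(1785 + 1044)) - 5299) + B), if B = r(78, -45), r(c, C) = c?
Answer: 5*√64114 ≈ 1266.0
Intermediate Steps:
B = 78
√(((-15775 + (3686 - 3112)*(1785 + 1044)) - 5299) + B) = √(((-15775 + (3686 - 3112)*(1785 + 1044)) - 5299) + 78) = √(((-15775 + 574*2829) - 5299) + 78) = √(((-15775 + 1623846) - 5299) + 78) = √((1608071 - 5299) + 78) = √(1602772 + 78) = √1602850 = 5*√64114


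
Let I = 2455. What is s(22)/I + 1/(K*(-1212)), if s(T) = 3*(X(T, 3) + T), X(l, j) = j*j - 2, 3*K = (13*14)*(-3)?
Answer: 19193263/541533720 ≈ 0.035442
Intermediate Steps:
K = -182 (K = ((13*14)*(-3))/3 = (182*(-3))/3 = (⅓)*(-546) = -182)
X(l, j) = -2 + j² (X(l, j) = j² - 2 = -2 + j²)
s(T) = 21 + 3*T (s(T) = 3*((-2 + 3²) + T) = 3*((-2 + 9) + T) = 3*(7 + T) = 21 + 3*T)
s(22)/I + 1/(K*(-1212)) = (21 + 3*22)/2455 + 1/(-182*(-1212)) = (21 + 66)*(1/2455) - 1/182*(-1/1212) = 87*(1/2455) + 1/220584 = 87/2455 + 1/220584 = 19193263/541533720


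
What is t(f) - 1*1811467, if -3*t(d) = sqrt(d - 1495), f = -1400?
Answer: -1811467 - I*sqrt(2895)/3 ≈ -1.8115e+6 - 17.935*I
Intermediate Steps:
t(d) = -sqrt(-1495 + d)/3 (t(d) = -sqrt(d - 1495)/3 = -sqrt(-1495 + d)/3)
t(f) - 1*1811467 = -sqrt(-1495 - 1400)/3 - 1*1811467 = -I*sqrt(2895)/3 - 1811467 = -1811467 - I*sqrt(2895)/3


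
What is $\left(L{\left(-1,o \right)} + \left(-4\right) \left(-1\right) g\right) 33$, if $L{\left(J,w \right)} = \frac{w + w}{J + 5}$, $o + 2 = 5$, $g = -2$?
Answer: $- \frac{429}{2} \approx -214.5$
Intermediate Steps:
$o = 3$ ($o = -2 + 5 = 3$)
$L{\left(J,w \right)} = \frac{2 w}{5 + J}$
$\left(L{\left(-1,o \right)} + \left(-4\right) \left(-1\right) g\right) 33 = \left(2 \cdot 3 \frac{1}{5 - 1} + \left(-4\right) \left(-1\right) \left(-2\right)\right) 33 = \left(2 \cdot 3 \cdot \frac{1}{4} + 4 \left(-2\right)\right) 33 = \left(2 \cdot 3 \cdot \frac{1}{4} - 8\right) 33 = \left(\frac{3}{2} - 8\right) 33 = \left(- \frac{13}{2}\right) 33 = - \frac{429}{2}$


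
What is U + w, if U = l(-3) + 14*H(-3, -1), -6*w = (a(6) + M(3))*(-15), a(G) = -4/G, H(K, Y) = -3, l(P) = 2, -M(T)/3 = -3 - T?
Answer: 10/3 ≈ 3.3333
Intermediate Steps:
M(T) = 9 + 3*T (M(T) = -3*(-3 - T) = 9 + 3*T)
w = 130/3 (w = -(-4/6 + (9 + 3*3))*(-15)/6 = -(-4*⅙ + (9 + 9))*(-15)/6 = -(-⅔ + 18)*(-15)/6 = -26*(-15)/9 = -⅙*(-260) = 130/3 ≈ 43.333)
U = -40 (U = 2 + 14*(-3) = 2 - 42 = -40)
U + w = -40 + 130/3 = 10/3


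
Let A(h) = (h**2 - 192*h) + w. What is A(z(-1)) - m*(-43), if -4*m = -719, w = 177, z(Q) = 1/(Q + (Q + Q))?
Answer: 286933/36 ≈ 7970.4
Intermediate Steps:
z(Q) = 1/(3*Q) (z(Q) = 1/(Q + 2*Q) = 1/(3*Q))
m = 719/4 (m = -1/4*(-719) = 719/4 ≈ 179.75)
A(h) = 177 + h**2 - 192*h (A(h) = (h**2 - 192*h) + 177 = 177 + h**2 - 192*h)
A(z(-1)) - m*(-43) = (177 + ((1/3)/(-1))**2 - 64/(-1)) - 719*(-43)/4 = (177 + ((1/3)*(-1))**2 - 64*(-1)) - 1*(-30917/4) = (177 + (-1/3)**2 - 192*(-1/3)) + 30917/4 = (177 + 1/9 + 64) + 30917/4 = 2170/9 + 30917/4 = 286933/36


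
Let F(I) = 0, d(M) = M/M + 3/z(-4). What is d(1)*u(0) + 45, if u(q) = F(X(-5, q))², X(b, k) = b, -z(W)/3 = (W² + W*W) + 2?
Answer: 45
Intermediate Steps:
z(W) = -6 - 6*W² (z(W) = -3*((W² + W*W) + 2) = -3*((W² + W²) + 2) = -3*(2*W² + 2) = -3*(2 + 2*W²) = -6 - 6*W²)
d(M) = 33/34 (d(M) = M/M + 3/(-6 - 6*(-4)²) = 1 + 3/(-6 - 6*16) = 1 + 3/(-6 - 96) = 1 + 3/(-102) = 1 + 3*(-1/102) = 1 - 1/34 = 33/34)
u(q) = 0 (u(q) = 0² = 0)
d(1)*u(0) + 45 = (33/34)*0 + 45 = 0 + 45 = 45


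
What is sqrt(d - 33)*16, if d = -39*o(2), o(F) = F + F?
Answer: 48*I*sqrt(21) ≈ 219.96*I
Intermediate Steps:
o(F) = 2*F
d = -156 (d = -78*2 = -39*4 = -156)
sqrt(d - 33)*16 = sqrt(-156 - 33)*16 = sqrt(-189)*16 = (3*I*sqrt(21))*16 = 48*I*sqrt(21)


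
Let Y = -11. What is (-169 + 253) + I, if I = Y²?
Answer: 205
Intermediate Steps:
I = 121 (I = (-11)² = 121)
(-169 + 253) + I = (-169 + 253) + 121 = 84 + 121 = 205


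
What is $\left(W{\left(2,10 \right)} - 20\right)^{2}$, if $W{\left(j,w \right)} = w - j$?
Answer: $144$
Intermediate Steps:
$\left(W{\left(2,10 \right)} - 20\right)^{2} = \left(\left(10 - 2\right) - 20\right)^{2} = \left(8 - 20\right)^{2} = \left(-12\right)^{2} = 144$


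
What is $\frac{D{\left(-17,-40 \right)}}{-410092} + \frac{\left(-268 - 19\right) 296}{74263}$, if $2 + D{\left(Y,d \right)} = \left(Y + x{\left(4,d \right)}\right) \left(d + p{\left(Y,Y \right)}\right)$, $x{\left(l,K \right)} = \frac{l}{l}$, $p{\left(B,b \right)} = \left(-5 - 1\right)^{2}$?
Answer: $- \frac{2488767135}{2175333014} \approx -1.1441$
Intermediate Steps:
$p{\left(B,b \right)} = 36$ ($p{\left(B,b \right)} = \left(-6\right)^{2} = 36$)
$x{\left(l,K \right)} = 1$
$D{\left(Y,d \right)} = -2 + \left(1 + Y\right) \left(36 + d\right)$ ($D{\left(Y,d \right)} = -2 + \left(Y + 1\right) \left(d + 36\right) = -2 + \left(1 + Y\right) \left(36 + d\right)$)
$\frac{D{\left(-17,-40 \right)}}{-410092} + \frac{\left(-268 - 19\right) 296}{74263} = \frac{34 - 40 + 36 \left(-17\right) - -680}{-410092} + \frac{\left(-268 - 19\right) 296}{74263} = \left(34 - 40 - 612 + 680\right) \left(- \frac{1}{410092}\right) + \left(-287\right) 296 \cdot \frac{1}{74263} = 62 \left(- \frac{1}{410092}\right) - \frac{12136}{10609} = - \frac{31}{205046} - \frac{12136}{10609} = - \frac{2488767135}{2175333014}$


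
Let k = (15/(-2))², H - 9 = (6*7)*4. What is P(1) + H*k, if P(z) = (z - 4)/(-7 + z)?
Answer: 39827/4 ≈ 9956.8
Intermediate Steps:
P(z) = (-4 + z)/(-7 + z)
H = 177 (H = 9 + (6*7)*4 = 9 + 42*4 = 9 + 168 = 177)
k = 225/4 (k = (15*(-½))² = (-15/2)² = 225/4 ≈ 56.250)
P(1) + H*k = (-4 + 1)/(-7 + 1) + 177*(225/4) = -3/(-6) + 39825/4 = -⅙*(-3) + 39825/4 = ½ + 39825/4 = 39827/4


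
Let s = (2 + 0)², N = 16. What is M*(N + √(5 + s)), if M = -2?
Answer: -38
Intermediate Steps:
s = 4 (s = 2² = 4)
M*(N + √(5 + s)) = -2*(16 + √(5 + 4)) = -2*(16 + √9) = -2*(16 + 3) = -2*19 = -38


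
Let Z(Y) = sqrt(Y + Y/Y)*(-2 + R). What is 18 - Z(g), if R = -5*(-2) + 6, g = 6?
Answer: 18 - 14*sqrt(7) ≈ -19.041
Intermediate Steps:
R = 16 (R = 10 + 6 = 16)
Z(Y) = 14*sqrt(1 + Y) (Z(Y) = sqrt(Y + Y/Y)*(-2 + 16) = sqrt(Y + 1)*14 = sqrt(1 + Y)*14 = 14*sqrt(1 + Y))
18 - Z(g) = 18 - 14*sqrt(1 + 6) = 18 - 14*sqrt(7)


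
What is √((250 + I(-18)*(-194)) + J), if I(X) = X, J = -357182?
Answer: 188*I*√10 ≈ 594.51*I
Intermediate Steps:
√((250 + I(-18)*(-194)) + J) = √((250 - 18*(-194)) - 357182) = √((250 + 3492) - 357182) = √(3742 - 357182) = √(-353440) = 188*I*√10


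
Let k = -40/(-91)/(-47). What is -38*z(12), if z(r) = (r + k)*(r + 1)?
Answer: -1948792/329 ≈ -5923.4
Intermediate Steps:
k = -40/4277 (k = -40*(-1/91)*(-1/47) = (40/91)*(-1/47) = -40/4277 ≈ -0.0093524)
z(r) = (1 + r)*(-40/4277 + r) (z(r) = (r - 40/4277)*(r + 1) = (-40/4277 + r)*(1 + r) = (1 + r)*(-40/4277 + r))
-38*z(12) = -38*(-40/4277 + 12² + (4237/4277)*12) = -38*(-40/4277 + 144 + 50844/4277) = -38*51284/329 = -1948792/329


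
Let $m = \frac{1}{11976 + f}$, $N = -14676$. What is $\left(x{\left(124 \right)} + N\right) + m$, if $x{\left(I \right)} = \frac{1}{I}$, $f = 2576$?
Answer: $- \frac{6620516043}{451112} \approx -14676.0$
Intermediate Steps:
$m = \frac{1}{14552}$ ($m = \frac{1}{11976 + 2576} = \frac{1}{14552} \approx 6.8719 \cdot 10^{-5}$)
$\left(x{\left(124 \right)} + N\right) + m = \left(\frac{1}{124} - 14676\right) + \frac{1}{14552} = - \frac{1819823}{124} + \frac{1}{14552} = - \frac{6620516043}{451112}$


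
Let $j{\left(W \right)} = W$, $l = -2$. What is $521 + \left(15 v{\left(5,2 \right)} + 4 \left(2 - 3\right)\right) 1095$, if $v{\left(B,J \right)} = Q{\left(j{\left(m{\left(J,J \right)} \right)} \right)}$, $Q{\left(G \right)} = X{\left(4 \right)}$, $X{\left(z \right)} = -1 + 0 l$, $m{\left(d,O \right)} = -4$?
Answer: $-20284$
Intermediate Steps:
$X{\left(z \right)} = -1$ ($X{\left(z \right)} = -1 + 0 \left(-2\right) = -1 + 0 = -1$)
$Q{\left(G \right)} = -1$
$v{\left(B,J \right)} = -1$
$521 + \left(15 v{\left(5,2 \right)} + 4 \left(2 - 3\right)\right) 1095 = 521 + \left(15 \left(-1\right) + 4 \left(2 - 3\right)\right) 1095 = 521 + \left(-15 + 4 \left(-1\right)\right) 1095 = 521 + \left(-15 - 4\right) 1095 = 521 - 20805 = -20284$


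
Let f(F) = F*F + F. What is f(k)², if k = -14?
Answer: 33124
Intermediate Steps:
f(F) = F + F² (f(F) = F² + F = F + F²)
f(k)² = (-14*(1 - 14))² = (-14*(-13))² = 182² = 33124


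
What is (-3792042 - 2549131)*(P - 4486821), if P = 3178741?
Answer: 8294761577840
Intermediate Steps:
(-3792042 - 2549131)*(P - 4486821) = (-3792042 - 2549131)*(3178741 - 4486821) = -6341173*(-1308080) = 8294761577840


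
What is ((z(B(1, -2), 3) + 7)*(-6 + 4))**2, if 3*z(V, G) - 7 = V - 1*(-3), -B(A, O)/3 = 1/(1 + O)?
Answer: 4624/9 ≈ 513.78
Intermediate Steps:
B(A, O) = -3/(1 + O)
z(V, G) = 10/3 + V/3 (z(V, G) = 7/3 + (V - 1*(-3))/3 = 7/3 + (V + 3)/3 = 7/3 + (3 + V)/3 = 7/3 + (1 + V/3) = 10/3 + V/3)
((z(B(1, -2), 3) + 7)*(-6 + 4))**2 = (((10/3 + (-3/(1 - 2))/3) + 7)*(-6 + 4))**2 = (((10/3 + (-3/(-1))/3) + 7)*(-2))**2 = (((10/3 + (-3*(-1))/3) + 7)*(-2))**2 = (((10/3 + (1/3)*3) + 7)*(-2))**2 = (((10/3 + 1) + 7)*(-2))**2 = ((13/3 + 7)*(-2))**2 = ((34/3)*(-2))**2 = (-68/3)**2 = 4624/9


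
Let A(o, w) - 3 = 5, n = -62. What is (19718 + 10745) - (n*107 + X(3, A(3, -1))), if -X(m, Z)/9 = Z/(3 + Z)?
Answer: 408139/11 ≈ 37104.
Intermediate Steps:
A(o, w) = 8 (A(o, w) = 3 + 5 = 8)
X(m, Z) = -9*Z/(3 + Z)
(19718 + 10745) - (n*107 + X(3, A(3, -1))) = (19718 + 10745) - (-62*107 - 9*8/(3 + 8)) = 30463 - (-6634 - 9*8/11) = 30463 - (-6634 - 9*8*1/11) = 30463 - (-6634 - 72/11) = 30463 - 1*(-73046/11) = 30463 + 73046/11 = 408139/11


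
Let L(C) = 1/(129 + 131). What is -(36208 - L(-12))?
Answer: -9414079/260 ≈ -36208.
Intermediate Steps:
L(C) = 1/260
-(36208 - L(-12)) = -(36208 - 1*1/260) = -(36208 - 1/260) = -1*9414079/260 = -9414079/260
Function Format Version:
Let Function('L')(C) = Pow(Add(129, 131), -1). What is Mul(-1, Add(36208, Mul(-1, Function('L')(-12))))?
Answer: Rational(-9414079, 260) ≈ -36208.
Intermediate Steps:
Function('L')(C) = Rational(1, 260) (Function('L')(C) = Pow(260, -1) = Rational(1, 260))
Mul(-1, Add(36208, Mul(-1, Function('L')(-12)))) = Mul(-1, Add(36208, Mul(-1, Rational(1, 260)))) = Mul(-1, Add(36208, Rational(-1, 260))) = Mul(-1, Rational(9414079, 260)) = Rational(-9414079, 260)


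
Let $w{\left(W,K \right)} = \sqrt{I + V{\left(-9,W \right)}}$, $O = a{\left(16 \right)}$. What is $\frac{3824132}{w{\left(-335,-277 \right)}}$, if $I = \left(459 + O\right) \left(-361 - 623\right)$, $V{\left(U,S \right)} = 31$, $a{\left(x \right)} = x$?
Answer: $- \frac{3824132 i \sqrt{467369}}{467369} \approx - 5593.8 i$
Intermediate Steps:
$O = 16$
$I = -467400$ ($I = \left(459 + 16\right) \left(-361 - 623\right) = 475 \left(-984\right) = -467400$)
$w{\left(W,K \right)} = i \sqrt{467369}$ ($w{\left(W,K \right)} = \sqrt{-467400 + 31} = \sqrt{-467369} = i \sqrt{467369}$)
$\frac{3824132}{w{\left(-335,-277 \right)}} = \frac{3824132}{i \sqrt{467369}} = 3824132 \left(- \frac{i \sqrt{467369}}{467369}\right) = - \frac{3824132 i \sqrt{467369}}{467369}$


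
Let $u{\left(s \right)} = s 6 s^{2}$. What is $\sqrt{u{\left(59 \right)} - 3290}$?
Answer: $2 \sqrt{307246} \approx 1108.6$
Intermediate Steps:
$u{\left(s \right)} = 6 s^{3}$ ($u{\left(s \right)} = 6 s s^{2} = 6 s^{3}$)
$\sqrt{u{\left(59 \right)} - 3290} = \sqrt{6 \cdot 59^{3} - 3290} = \sqrt{6 \cdot 205379 - 3290} = \sqrt{1232274 - 3290} = \sqrt{1228984} = 2 \sqrt{307246}$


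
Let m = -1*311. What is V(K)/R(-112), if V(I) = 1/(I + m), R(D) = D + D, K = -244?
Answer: 1/124320 ≈ 8.0438e-6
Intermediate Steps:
m = -311
R(D) = 2*D
V(I) = 1/(-311 + I) (V(I) = 1/(I - 311) = 1/(-311 + I))
V(K)/R(-112) = 1/((-311 - 244)*((2*(-112)))) = 1/(-555*(-224)) = -1/555*(-1/224) = 1/124320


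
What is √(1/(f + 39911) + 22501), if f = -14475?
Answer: √3639481043883/12718 ≈ 150.00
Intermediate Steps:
√(1/(f + 39911) + 22501) = √(1/(-14475 + 39911) + 22501) = √(1/25436 + 22501) = √(572335437/25436) = √3639481043883/12718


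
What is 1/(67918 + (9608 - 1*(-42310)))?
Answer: 1/119836 ≈ 8.3447e-6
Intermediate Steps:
1/(67918 + (9608 - 1*(-42310))) = 1/(67918 + (9608 + 42310)) = 1/(67918 + 51918) = 1/119836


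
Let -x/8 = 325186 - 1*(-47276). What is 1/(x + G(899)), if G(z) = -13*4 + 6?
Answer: -1/2979742 ≈ -3.3560e-7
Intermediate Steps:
x = -2979696 (x = -8*(325186 - 1*(-47276)) = -8*(325186 + 47276) = -8*372462 = -2979696)
G(z) = -46 (G(z) = -52 + 6 = -46)
1/(x + G(899)) = 1/(-2979696 - 46) = 1/(-2979742) = -1/2979742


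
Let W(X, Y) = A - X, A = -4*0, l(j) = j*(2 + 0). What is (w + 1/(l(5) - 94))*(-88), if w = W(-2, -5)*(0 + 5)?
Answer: -18458/21 ≈ -878.95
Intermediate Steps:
l(j) = 2*j (l(j) = j*2 = 2*j)
A = 0
W(X, Y) = -X (W(X, Y) = 0 - X = -X)
w = 10 (w = (-1*(-2))*(0 + 5) = 2*5 = 10)
(w + 1/(l(5) - 94))*(-88) = (10 + 1/(2*5 - 94))*(-88) = (10 + 1/(10 - 94))*(-88) = (10 + 1/(-84))*(-88) = (10 - 1/84)*(-88) = (839/84)*(-88) = -18458/21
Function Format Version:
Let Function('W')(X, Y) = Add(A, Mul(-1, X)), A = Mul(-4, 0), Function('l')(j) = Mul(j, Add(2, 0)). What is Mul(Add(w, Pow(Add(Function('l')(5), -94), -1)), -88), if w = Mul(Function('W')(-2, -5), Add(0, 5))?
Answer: Rational(-18458, 21) ≈ -878.95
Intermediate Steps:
Function('l')(j) = Mul(2, j) (Function('l')(j) = Mul(j, 2) = Mul(2, j))
A = 0
Function('W')(X, Y) = Mul(-1, X) (Function('W')(X, Y) = Add(0, Mul(-1, X)) = Mul(-1, X))
w = 10 (w = Mul(Mul(-1, -2), Add(0, 5)) = Mul(2, 5) = 10)
Mul(Add(w, Pow(Add(Function('l')(5), -94), -1)), -88) = Mul(Add(10, Pow(Add(Mul(2, 5), -94), -1)), -88) = Mul(Add(10, Pow(Add(10, -94), -1)), -88) = Mul(Add(10, Pow(-84, -1)), -88) = Mul(Add(10, Rational(-1, 84)), -88) = Mul(Rational(839, 84), -88) = Rational(-18458, 21)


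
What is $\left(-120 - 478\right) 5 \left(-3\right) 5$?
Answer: $44850$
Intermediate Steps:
$\left(-120 - 478\right) 5 \left(-3\right) 5 = - 598 \left(\left(-15\right) 5\right) = \left(-598\right) \left(-75\right) = 44850$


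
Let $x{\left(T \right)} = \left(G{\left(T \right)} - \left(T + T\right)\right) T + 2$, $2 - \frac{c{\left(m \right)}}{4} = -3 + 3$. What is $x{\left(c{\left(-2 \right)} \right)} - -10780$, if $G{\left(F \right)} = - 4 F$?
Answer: $10398$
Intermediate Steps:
$c{\left(m \right)} = 8$ ($c{\left(m \right)} = 8 - 4 \left(-3 + 3\right) = 8 - 0 = 8 + 0 = 8$)
$x{\left(T \right)} = 2 - 6 T^{2}$ ($x{\left(T \right)} = \left(- 4 T - \left(T + T\right)\right) T + 2 = \left(- 4 T - 2 T\right) T + 2 = - 6 T T + 2 = - 6 T^{2} + 2 = 2 - 6 T^{2}$)
$x{\left(c{\left(-2 \right)} \right)} - -10780 = \left(2 - 6 \cdot 8^{2}\right) - -10780 = \left(2 - 384\right) + 10780 = -382 + 10780 = 10398$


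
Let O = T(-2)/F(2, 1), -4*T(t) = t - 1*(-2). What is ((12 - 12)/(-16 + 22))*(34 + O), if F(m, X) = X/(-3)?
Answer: 0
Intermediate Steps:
F(m, X) = -X/3 (F(m, X) = X*(-⅓) = -X/3)
T(t) = -½ - t/4 (T(t) = -(t - 1*(-2))/4 = -(t + 2)/4 = -(2 + t)/4 = -½ - t/4)
O = 0 (O = (-½ - ¼*(-2))/((-⅓*1)) = (-½ + ½)/(-⅓) = 0*(-3) = 0)
((12 - 12)/(-16 + 22))*(34 + O) = ((12 - 12)/(-16 + 22))*(34 + 0) = (0/6)*34 = (0*(⅙))*34 = 0*34 = 0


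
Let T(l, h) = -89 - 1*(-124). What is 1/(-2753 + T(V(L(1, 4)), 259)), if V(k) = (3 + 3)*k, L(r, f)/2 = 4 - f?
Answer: -1/2718 ≈ -0.00036792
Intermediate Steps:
L(r, f) = 8 - 2*f (L(r, f) = 2*(4 - f) = 8 - 2*f)
V(k) = 6*k
T(l, h) = 35 (T(l, h) = -89 + 124 = 35)
1/(-2753 + T(V(L(1, 4)), 259)) = 1/(-2753 + 35) = 1/(-2718) = -1/2718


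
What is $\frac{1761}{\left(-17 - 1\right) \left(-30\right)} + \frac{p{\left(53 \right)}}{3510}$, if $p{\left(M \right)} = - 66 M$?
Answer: $\frac{5299}{2340} \approx 2.2645$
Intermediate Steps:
$\frac{1761}{\left(-17 - 1\right) \left(-30\right)} + \frac{p{\left(53 \right)}}{3510} = \frac{1761}{\left(-17 - 1\right) \left(-30\right)} + \frac{\left(-66\right) 53}{3510} = \frac{1761}{\left(-18\right) \left(-30\right)} - \frac{583}{585} = \frac{1761}{540} - \frac{583}{585} = 1761 \cdot \frac{1}{540} - \frac{583}{585} = \frac{587}{180} - \frac{583}{585} = \frac{5299}{2340}$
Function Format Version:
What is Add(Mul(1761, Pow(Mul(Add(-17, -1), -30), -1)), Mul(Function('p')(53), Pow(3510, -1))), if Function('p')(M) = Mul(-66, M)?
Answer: Rational(5299, 2340) ≈ 2.2645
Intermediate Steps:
Add(Mul(1761, Pow(Mul(Add(-17, -1), -30), -1)), Mul(Function('p')(53), Pow(3510, -1))) = Add(Mul(1761, Pow(Mul(Add(-17, -1), -30), -1)), Mul(Mul(-66, 53), Pow(3510, -1))) = Add(Mul(1761, Pow(Mul(-18, -30), -1)), Mul(-3498, Rational(1, 3510))) = Add(Mul(1761, Pow(540, -1)), Rational(-583, 585)) = Add(Mul(1761, Rational(1, 540)), Rational(-583, 585)) = Add(Rational(587, 180), Rational(-583, 585)) = Rational(5299, 2340)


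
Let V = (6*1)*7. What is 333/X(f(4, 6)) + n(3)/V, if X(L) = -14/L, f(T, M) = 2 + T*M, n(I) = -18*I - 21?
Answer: -8683/14 ≈ -620.21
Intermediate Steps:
V = 42 (V = 6*7 = 42)
n(I) = -21 - 18*I
f(T, M) = 2 + M*T
333/X(f(4, 6)) + n(3)/V = 333/((-14/(2 + 6*4))) + (-21 - 18*3)/42 = 333/((-14/(2 + 24))) + (-21 - 54)*(1/42) = 333/((-14/26)) - 75*1/42 = 333/((-14*1/26)) - 25/14 = 333/(-7/13) - 25/14 = 333*(-13/7) - 25/14 = -4329/7 - 25/14 = -8683/14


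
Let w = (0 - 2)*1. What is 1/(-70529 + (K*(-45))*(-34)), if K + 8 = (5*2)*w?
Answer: -1/113369 ≈ -8.8208e-6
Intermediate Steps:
w = -2 (w = -2*1 = -2)
K = -28 (K = -8 + (5*2)*(-2) = -8 + 10*(-2) = -8 - 20 = -28)
1/(-70529 + (K*(-45))*(-34)) = 1/(-70529 - 28*(-45)*(-34)) = 1/(-70529 + 1260*(-34)) = 1/(-70529 - 42840) = 1/(-113369) = -1/113369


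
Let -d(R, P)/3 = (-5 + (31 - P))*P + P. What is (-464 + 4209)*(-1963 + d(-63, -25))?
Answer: 7254065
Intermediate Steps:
d(R, P) = -3*P - 3*P*(26 - P) (d(R, P) = -3*((-5 + (31 - P))*P + P) = -3*((26 - P)*P + P) = -3*(P*(26 - P) + P) = -3*(P + P*(26 - P)) = -3*P - 3*P*(26 - P))
(-464 + 4209)*(-1963 + d(-63, -25)) = (-464 + 4209)*(-1963 + 3*(-25)*(-27 - 25)) = 3745*(-1963 + 3*(-25)*(-52)) = 3745*(-1963 + 3900) = 3745*1937 = 7254065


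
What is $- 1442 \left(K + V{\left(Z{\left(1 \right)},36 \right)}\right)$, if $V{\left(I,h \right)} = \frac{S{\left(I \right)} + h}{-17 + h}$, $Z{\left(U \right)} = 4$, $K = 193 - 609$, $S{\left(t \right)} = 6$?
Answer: $\frac{11337004}{19} \approx 5.9668 \cdot 10^{5}$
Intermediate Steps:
$K = -416$
$V{\left(I,h \right)} = \frac{6 + h}{-17 + h}$
$- 1442 \left(K + V{\left(Z{\left(1 \right)},36 \right)}\right) = - 1442 \left(-416 + \frac{6 + 36}{-17 + 36}\right) = - 1442 \left(-416 + \frac{1}{19} \cdot 42\right) = - 1442 \left(-416 + \frac{42}{19}\right) = \left(-1442\right) \left(- \frac{7862}{19}\right) = \frac{11337004}{19}$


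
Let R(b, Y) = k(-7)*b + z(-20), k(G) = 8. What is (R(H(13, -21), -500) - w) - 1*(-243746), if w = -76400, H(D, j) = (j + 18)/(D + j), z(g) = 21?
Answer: 320170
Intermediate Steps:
H(D, j) = (18 + j)/(D + j)
R(b, Y) = 21 + 8*b (R(b, Y) = 8*b + 21 = 21 + 8*b)
(R(H(13, -21), -500) - w) - 1*(-243746) = ((21 + 8*((18 - 21)/(13 - 21))) - 1*(-76400)) - 1*(-243746) = ((21 + 8*(-3/(-8))) + 76400) + 243746 = ((21 + 8*(-1/8*(-3))) + 76400) + 243746 = ((21 + 8*(3/8)) + 76400) + 243746 = ((21 + 3) + 76400) + 243746 = (24 + 76400) + 243746 = 76424 + 243746 = 320170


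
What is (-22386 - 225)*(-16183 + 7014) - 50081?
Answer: 207270178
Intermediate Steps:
(-22386 - 225)*(-16183 + 7014) - 50081 = -22611*(-9169) - 50081 = 207320259 - 50081 = 207270178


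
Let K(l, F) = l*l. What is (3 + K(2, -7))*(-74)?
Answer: -518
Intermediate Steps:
K(l, F) = l**2
(3 + K(2, -7))*(-74) = (3 + 2**2)*(-74) = (3 + 4)*(-74) = 7*(-74) = -518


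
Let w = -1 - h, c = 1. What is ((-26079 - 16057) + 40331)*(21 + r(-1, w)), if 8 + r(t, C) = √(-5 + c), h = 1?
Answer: -23465 - 3610*I ≈ -23465.0 - 3610.0*I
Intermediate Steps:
w = -2 (w = -1 - 1*1 = -1 - 1 = -2)
r(t, C) = -8 + 2*I (r(t, C) = -8 + √(-5 + 1) = -8 + √(-4) = -8 + 2*I)
((-26079 - 16057) + 40331)*(21 + r(-1, w)) = ((-26079 - 16057) + 40331)*(21 + (-8 + 2*I)) = (-42136 + 40331)*(13 + 2*I) = -1805*(13 + 2*I) = -23465 - 3610*I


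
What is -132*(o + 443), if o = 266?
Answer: -93588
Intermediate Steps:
-132*(o + 443) = -132*(266 + 443) = -132*709 = -93588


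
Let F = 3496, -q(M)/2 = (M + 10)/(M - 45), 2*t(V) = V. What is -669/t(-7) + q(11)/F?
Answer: 79520163/416024 ≈ 191.14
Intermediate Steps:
t(V) = V/2
q(M) = -2*(10 + M)/(-45 + M) (q(M) = -2*(M + 10)/(M - 45) = -2*(10 + M)/(-45 + M))
-669/t(-7) + q(11)/F = -669/((½)*(-7)) + (2*(-10 - 1*11)/(-45 + 11))/3496 = -669/(-7/2) + (2*(-10 - 11)/(-34))*(1/3496) = -669*(-2/7) + (2*(-1/34)*(-21))*(1/3496) = 1338/7 + (21/17)*(1/3496) = 1338/7 + 21/59432 = 79520163/416024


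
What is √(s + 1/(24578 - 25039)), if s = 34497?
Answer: 2*√1832834119/461 ≈ 185.73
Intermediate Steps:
√(s + 1/(24578 - 25039)) = √(34497 + 1/(24578 - 25039)) = √(34497 + 1/(-461)) = √(34497 - 1/461) = √(15903116/461) = 2*√1832834119/461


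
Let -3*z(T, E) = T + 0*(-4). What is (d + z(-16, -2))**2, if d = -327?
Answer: 931225/9 ≈ 1.0347e+5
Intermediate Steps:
z(T, E) = -T/3 (z(T, E) = -(T + 0*(-4))/3 = -(T + 0)/3 = -T/3)
(d + z(-16, -2))**2 = (-327 - 1/3*(-16))**2 = (-327 + 16/3)**2 = (-965/3)**2 = 931225/9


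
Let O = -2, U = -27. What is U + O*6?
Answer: -39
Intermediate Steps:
U + O*6 = -27 - 2*6 = -27 - 12 = -39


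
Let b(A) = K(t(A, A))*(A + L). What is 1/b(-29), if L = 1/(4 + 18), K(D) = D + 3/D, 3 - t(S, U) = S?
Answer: -704/654199 ≈ -0.0010761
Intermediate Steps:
t(S, U) = 3 - S
L = 1/22 ≈ 0.045455
b(A) = (1/22 + A)*(3 - A + 3/(3 - A)) (b(A) = ((3 - A) + 3/(3 - A))*(A + 1/22) = (3 - A + 3/(3 - A))*(1/22 + A) = (1/22 + A)*(3 - A + 3/(3 - A)))
1/b(-29) = 1/((1 + 22*(-29))*(3 + (3 - 1*(-29))²)/(22*(3 - 1*(-29)))) = 1/((1 - 638)*(3 + (3 + 29)²)/(22*(3 + 29))) = 1/((1/22)*(-637)*(3 + 32²)/32) = 1/((1/22)*(1/32)*(-637)*(3 + 1024)) = 1/((1/22)*(1/32)*(-637)*1027) = 1/(-654199/704) = -704/654199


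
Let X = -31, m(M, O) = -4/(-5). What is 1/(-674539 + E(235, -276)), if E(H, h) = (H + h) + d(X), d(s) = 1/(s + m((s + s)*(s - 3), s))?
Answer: -151/101861585 ≈ -1.4824e-6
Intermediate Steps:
m(M, O) = ⅘ (m(M, O) = -4*(-⅕) = ⅘)
d(s) = 1/(⅘ + s) (d(s) = 1/(s + ⅘) = 1/(⅘ + s))
E(H, h) = -5/151 + H + h (E(H, h) = (H + h) + 5/(4 + 5*(-31)) = (H + h) + 5/(4 - 155) = (H + h) + 5/(-151) = (H + h) + 5*(-1/151) = (H + h) - 5/151 = -5/151 + H + h)
1/(-674539 + E(235, -276)) = 1/(-674539 + (-5/151 + 235 - 276)) = 1/(-674539 - 6196/151) = 1/(-101861585/151) = -151/101861585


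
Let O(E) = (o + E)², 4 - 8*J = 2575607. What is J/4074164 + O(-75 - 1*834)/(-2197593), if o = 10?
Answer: -32002074475291/71626834298016 ≈ -0.44679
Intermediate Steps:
J = -2575603/8 (J = ½ - ⅛*2575607 = ½ - 2575607/8 = -2575603/8 ≈ -3.2195e+5)
O(E) = (10 + E)²
J/4074164 + O(-75 - 1*834)/(-2197593) = -2575603/8/4074164 + (10 + (-75 - 1*834))²/(-2197593) = -2575603/8*1/4074164 + (10 + (-75 - 834))²*(-1/2197593) = -2575603/32593312 + (10 - 909)²*(-1/2197593) = -2575603/32593312 + (-899)²*(-1/2197593) = -2575603/32593312 + 808201*(-1/2197593) = -2575603/32593312 - 808201/2197593 = -32002074475291/71626834298016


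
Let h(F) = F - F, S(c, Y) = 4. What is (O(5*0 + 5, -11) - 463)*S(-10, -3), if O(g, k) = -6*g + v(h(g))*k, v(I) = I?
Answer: -1972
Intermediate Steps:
h(F) = 0
O(g, k) = -6*g (O(g, k) = -6*g + 0*k = -6*g + 0 = -6*g)
(O(5*0 + 5, -11) - 463)*S(-10, -3) = (-6*(5*0 + 5) - 463)*4 = (-6*(0 + 5) - 463)*4 = (-6*5 - 463)*4 = (-30 - 463)*4 = -493*4 = -1972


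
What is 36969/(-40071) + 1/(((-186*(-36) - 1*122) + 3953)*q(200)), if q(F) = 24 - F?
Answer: -22831476253/24747208464 ≈ -0.92259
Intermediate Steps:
36969/(-40071) + 1/(((-186*(-36) - 1*122) + 3953)*q(200)) = 36969/(-40071) + 1/(((-186*(-36) - 1*122) + 3953)*(24 - 1*200)) = 36969*(-1/40071) + 1/(((6696 - 122) + 3953)*(24 - 200)) = -12323/13357 + 1/((6574 + 3953)*(-176)) = -12323/13357 - 1/176/10527 = -12323/13357 + (1/10527)*(-1/176) = -12323/13357 - 1/1852752 = -22831476253/24747208464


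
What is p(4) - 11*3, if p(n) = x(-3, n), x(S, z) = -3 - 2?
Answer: -38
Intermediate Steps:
x(S, z) = -5
p(n) = -5
p(4) - 11*3 = -5 - 11*3 = -5 - 33 = -38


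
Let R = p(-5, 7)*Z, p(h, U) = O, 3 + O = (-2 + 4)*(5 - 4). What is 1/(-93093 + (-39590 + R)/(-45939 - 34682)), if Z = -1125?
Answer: -80621/7505212288 ≈ -1.0742e-5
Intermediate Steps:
O = -1 (O = -3 + (-2 + 4)*(5 - 4) = -3 + 2*1 = -3 + 2 = -1)
p(h, U) = -1
R = 1125 (R = -1*(-1125) = 1125)
1/(-93093 + (-39590 + R)/(-45939 - 34682)) = 1/(-93093 + (-39590 + 1125)/(-45939 - 34682)) = 1/(-93093 - 38465/(-80621)) = 1/(-93093 - 38465*(-1/80621)) = 1/(-93093 + 38465/80621) = 1/(-7505212288/80621) = -80621/7505212288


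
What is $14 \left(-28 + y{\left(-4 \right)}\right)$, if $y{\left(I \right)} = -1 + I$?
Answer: $-462$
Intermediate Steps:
$14 \left(-28 + y{\left(-4 \right)}\right) = 14 \left(-28 - 5\right) = 14 \left(-33\right) = -462$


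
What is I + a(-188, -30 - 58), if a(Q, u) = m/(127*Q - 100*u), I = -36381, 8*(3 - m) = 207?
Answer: -4387839465/120608 ≈ -36381.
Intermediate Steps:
m = -183/8 (m = 3 - ⅛*207 = 3 - 207/8 = -183/8 ≈ -22.875)
a(Q, u) = -183/(8*(-100*u + 127*Q)) (a(Q, u) = -183/(8*(127*Q - 100*u)) = -183/(8*(-100*u + 127*Q)))
I + a(-188, -30 - 58) = -36381 + 183/(8*(-127*(-188) + 100*(-30 - 58))) = -36381 + 183/(8*(23876 + 100*(-88))) = -36381 + 183/(8*(23876 - 8800)) = -36381 + (183/8)/15076 = -36381 + (183/8)*(1/15076) = -36381 + 183/120608 = -4387839465/120608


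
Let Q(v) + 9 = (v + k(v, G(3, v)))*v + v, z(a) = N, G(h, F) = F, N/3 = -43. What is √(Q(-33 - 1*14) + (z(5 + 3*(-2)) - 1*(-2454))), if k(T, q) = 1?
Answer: √4431 ≈ 66.566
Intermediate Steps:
N = -129 (N = 3*(-43) = -129)
z(a) = -129
Q(v) = -9 + v + v*(1 + v) (Q(v) = -9 + ((v + 1)*v + v) = -9 + ((1 + v)*v + v) = -9 + (v*(1 + v) + v) = -9 + (v + v*(1 + v)) = -9 + v + v*(1 + v))
√(Q(-33 - 1*14) + (z(5 + 3*(-2)) - 1*(-2454))) = √((-9 + (-33 - 1*14)² + 2*(-33 - 1*14)) + (-129 - 1*(-2454))) = √((-9 + (-33 - 14)² + 2*(-33 - 14)) + (-129 + 2454)) = √((-9 + (-47)² + 2*(-47)) + 2325) = √((-9 + 2209 - 94) + 2325) = √(2106 + 2325) = √4431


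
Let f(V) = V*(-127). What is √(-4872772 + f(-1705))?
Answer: I*√4656237 ≈ 2157.8*I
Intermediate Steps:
f(V) = -127*V
√(-4872772 + f(-1705)) = √(-4872772 - 127*(-1705)) = √(-4872772 + 216535) = √(-4656237) = I*√4656237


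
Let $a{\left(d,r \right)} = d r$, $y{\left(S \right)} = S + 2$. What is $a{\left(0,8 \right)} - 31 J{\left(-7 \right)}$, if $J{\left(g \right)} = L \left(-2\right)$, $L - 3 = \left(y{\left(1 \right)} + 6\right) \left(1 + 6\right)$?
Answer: $4092$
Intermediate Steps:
$y{\left(S \right)} = 2 + S$
$L = 66$ ($L = 3 + \left(\left(2 + 1\right) + 6\right) \left(1 + 6\right) = 3 + \left(3 + 6\right) 7 = 3 + 9 \cdot 7 = 3 + 63 = 66$)
$J{\left(g \right)} = -132$ ($J{\left(g \right)} = 66 \left(-2\right) = -132$)
$a{\left(0,8 \right)} - 31 J{\left(-7 \right)} = 0 \cdot 8 - -4092 = 0 + 4092 = 4092$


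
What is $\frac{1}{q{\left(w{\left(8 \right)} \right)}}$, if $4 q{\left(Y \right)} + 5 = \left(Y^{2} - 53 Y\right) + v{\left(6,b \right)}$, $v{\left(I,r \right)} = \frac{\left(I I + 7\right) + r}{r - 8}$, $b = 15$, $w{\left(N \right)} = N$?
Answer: $- \frac{28}{2497} \approx -0.011213$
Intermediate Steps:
$v{\left(I,r \right)} = \frac{7 + r + I^{2}}{-8 + r}$ ($v{\left(I,r \right)} = \frac{\left(I^{2} + 7\right) + r}{-8 + r} = \frac{\left(7 + I^{2}\right) + r}{-8 + r} = \frac{7 + r + I^{2}}{-8 + r}$)
$q{\left(Y \right)} = \frac{23}{28} - \frac{53 Y}{4} + \frac{Y^{2}}{4}$ ($q{\left(Y \right)} = - \frac{5}{4} + \frac{\left(Y^{2} - 53 Y\right) + \frac{7 + 15 + 6^{2}}{-8 + 15}}{4} = - \frac{5}{4} + \frac{\left(Y^{2} - 53 Y\right) + \frac{7 + 15 + 36}{7}}{4} = - \frac{5}{4} + \frac{\left(Y^{2} - 53 Y\right) + \frac{1}{7} \cdot 58}{4} = - \frac{5}{4} + \frac{\left(Y^{2} - 53 Y\right) + \frac{58}{7}}{4} = - \frac{5}{4} + \frac{\frac{58}{7} + Y^{2} - 53 Y}{4} = - \frac{5}{4} + \left(\frac{29}{14} - \frac{53 Y}{4} + \frac{Y^{2}}{4}\right) = \frac{23}{28} - \frac{53 Y}{4} + \frac{Y^{2}}{4}$)
$\frac{1}{q{\left(w{\left(8 \right)} \right)}} = \frac{1}{\frac{23}{28} - 106 + \frac{8^{2}}{4}} = \frac{1}{\frac{23}{28} - 106 + \frac{1}{4} \cdot 64} = \frac{1}{\frac{23}{28} - 106 + 16} = \frac{1}{- \frac{2497}{28}} = - \frac{28}{2497}$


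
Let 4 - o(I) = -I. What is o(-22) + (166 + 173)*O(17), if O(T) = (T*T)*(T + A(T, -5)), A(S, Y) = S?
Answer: 3330996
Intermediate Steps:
o(I) = 4 + I (o(I) = 4 - (-1)*I = 4 + I)
O(T) = 2*T**3 (O(T) = (T*T)*(T + T) = T**2*(2*T) = 2*T**3)
o(-22) + (166 + 173)*O(17) = (4 - 22) + (166 + 173)*(2*17**3) = -18 + 339*(2*4913) = -18 + 339*9826 = -18 + 3331014 = 3330996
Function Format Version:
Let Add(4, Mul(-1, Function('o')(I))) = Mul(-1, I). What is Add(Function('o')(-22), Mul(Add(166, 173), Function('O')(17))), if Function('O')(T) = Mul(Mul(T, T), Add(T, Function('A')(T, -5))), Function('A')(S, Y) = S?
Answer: 3330996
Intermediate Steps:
Function('o')(I) = Add(4, I) (Function('o')(I) = Add(4, Mul(-1, Mul(-1, I))) = Add(4, I))
Function('O')(T) = Mul(2, Pow(T, 3)) (Function('O')(T) = Mul(Mul(T, T), Add(T, T)) = Mul(Pow(T, 2), Mul(2, T)) = Mul(2, Pow(T, 3)))
Add(Function('o')(-22), Mul(Add(166, 173), Function('O')(17))) = Add(Add(4, -22), Mul(Add(166, 173), Mul(2, Pow(17, 3)))) = Add(-18, Mul(339, Mul(2, 4913))) = Add(-18, Mul(339, 9826)) = Add(-18, 3331014) = 3330996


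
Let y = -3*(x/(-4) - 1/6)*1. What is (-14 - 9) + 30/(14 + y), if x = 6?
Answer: -407/19 ≈ -21.421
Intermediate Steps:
y = 5 (y = -3*(6/(-4) - 1/6)*1 = -3*(6*(-¼) - 1*⅙)*1 = -3*(-3/2 - ⅙)*1 = -3*(-5/3)*1 = 5*1 = 5)
(-14 - 9) + 30/(14 + y) = (-14 - 9) + 30/(14 + 5) = -23 + 30/19 = -407/19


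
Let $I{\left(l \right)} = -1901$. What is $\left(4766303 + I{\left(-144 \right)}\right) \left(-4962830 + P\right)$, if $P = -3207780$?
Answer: $-38928070625220$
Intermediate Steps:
$\left(4766303 + I{\left(-144 \right)}\right) \left(-4962830 + P\right) = \left(4766303 - 1901\right) \left(-4962830 - 3207780\right) = 4764402 \left(-8170610\right) = -38928070625220$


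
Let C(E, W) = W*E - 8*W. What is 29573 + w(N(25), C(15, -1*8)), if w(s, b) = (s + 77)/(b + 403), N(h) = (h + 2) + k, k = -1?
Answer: 10261934/347 ≈ 29573.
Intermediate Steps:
C(E, W) = -8*W + E*W (C(E, W) = E*W - 8*W = -8*W + E*W)
N(h) = 1 + h (N(h) = (h + 2) - 1 = (2 + h) - 1 = 1 + h)
w(s, b) = (77 + s)/(403 + b)
29573 + w(N(25), C(15, -1*8)) = 29573 + (77 + (1 + 25))/(403 + (-1*8)*(-8 + 15)) = 29573 + (77 + 26)/(403 - 8*7) = 29573 + 103/(403 - 56) = 29573 + 103/347 = 10261934/347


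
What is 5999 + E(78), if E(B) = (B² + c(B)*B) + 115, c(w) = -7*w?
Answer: -30390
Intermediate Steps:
E(B) = 115 - 6*B² (E(B) = (B² + (-7*B)*B) + 115 = (B² - 7*B²) + 115 = -6*B² + 115 = 115 - 6*B²)
5999 + E(78) = 5999 + (115 - 6*78²) = 5999 + (115 - 6*6084) = 5999 + (115 - 36504) = 5999 - 36389 = -30390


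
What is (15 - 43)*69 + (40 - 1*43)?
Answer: -1935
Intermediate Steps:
(15 - 43)*69 + (40 - 1*43) = -28*69 + (40 - 43) = -1932 - 3 = -1935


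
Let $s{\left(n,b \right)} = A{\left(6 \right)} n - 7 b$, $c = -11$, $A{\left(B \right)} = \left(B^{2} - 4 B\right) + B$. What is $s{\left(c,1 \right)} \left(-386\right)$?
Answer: $79130$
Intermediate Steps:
$A{\left(B \right)} = B^{2} - 3 B$
$s{\left(n,b \right)} = - 7 b + 18 n$ ($s{\left(n,b \right)} = 6 \left(-3 + 6\right) n - 7 b = 6 \cdot 3 n - 7 b = 18 n - 7 b = - 7 b + 18 n$)
$s{\left(c,1 \right)} \left(-386\right) = \left(\left(-7\right) 1 + 18 \left(-11\right)\right) \left(-386\right) = \left(-7 - 198\right) \left(-386\right) = \left(-205\right) \left(-386\right) = 79130$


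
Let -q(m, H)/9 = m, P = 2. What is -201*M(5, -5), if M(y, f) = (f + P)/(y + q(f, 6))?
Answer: 603/50 ≈ 12.060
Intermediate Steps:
q(m, H) = -9*m
M(y, f) = (2 + f)/(y - 9*f) (M(y, f) = (f + 2)/(y - 9*f) = (2 + f)/(y - 9*f))
-201*M(5, -5) = -201*(2 - 5)/(5 - 9*(-5)) = -201*(-3)/(5 + 45) = -201*(-3)/50 = -201*(-3/50) = 603/50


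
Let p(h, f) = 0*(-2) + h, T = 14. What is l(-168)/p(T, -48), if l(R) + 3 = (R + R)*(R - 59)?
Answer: 76269/14 ≈ 5447.8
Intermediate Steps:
p(h, f) = h (p(h, f) = 0 + h = h)
l(R) = -3 + 2*R*(-59 + R) (l(R) = -3 + (R + R)*(R - 59) = -3 + (2*R)*(-59 + R) = -3 + 2*R*(-59 + R))
l(-168)/p(T, -48) = (-3 - 118*(-168) + 2*(-168)**2)/14 = (-3 + 19824 + 2*28224)*(1/14) = (-3 + 19824 + 56448)*(1/14) = 76269*(1/14) = 76269/14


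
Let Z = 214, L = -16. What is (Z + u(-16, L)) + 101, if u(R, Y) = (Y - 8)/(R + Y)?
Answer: 1263/4 ≈ 315.75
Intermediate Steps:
u(R, Y) = (-8 + Y)/(R + Y)
(Z + u(-16, L)) + 101 = (214 + (-8 - 16)/(-16 - 16)) + 101 = (214 - 24/(-32)) + 101 = (214 - 1/32*(-24)) + 101 = (214 + ¾) + 101 = 859/4 + 101 = 1263/4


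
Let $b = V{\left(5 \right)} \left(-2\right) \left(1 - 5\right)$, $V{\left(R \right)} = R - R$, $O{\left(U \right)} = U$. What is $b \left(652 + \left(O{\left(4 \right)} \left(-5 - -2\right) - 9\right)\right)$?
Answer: $0$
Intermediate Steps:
$V{\left(R \right)} = 0$
$b = 0$ ($b = 0 \left(-2\right) \left(1 - 5\right) = 0 \left(-4\right) = 0$)
$b \left(652 + \left(O{\left(4 \right)} \left(-5 - -2\right) - 9\right)\right) = 0 \left(652 + \left(4 \left(-5 - -2\right) - 9\right)\right) = 0 \left(652 + \left(4 \left(-5 + 2\right) - 9\right)\right) = 0 \left(652 + \left(4 \left(-3\right) - 9\right)\right) = 0 \left(652 - 21\right) = 0 \cdot 631 = 0$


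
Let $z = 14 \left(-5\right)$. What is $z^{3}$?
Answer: $-343000$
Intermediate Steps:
$z = -70$
$z^{3} = \left(-70\right)^{3} = -343000$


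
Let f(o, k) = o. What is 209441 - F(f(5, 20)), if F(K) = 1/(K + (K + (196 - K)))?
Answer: 42097640/201 ≈ 2.0944e+5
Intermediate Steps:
F(K) = 1/(196 + K) (F(K) = 1/(K + 196) = 1/(196 + K))
209441 - F(f(5, 20)) = 209441 - 1/(196 + 5) = 209441 - 1/201 = 42097640/201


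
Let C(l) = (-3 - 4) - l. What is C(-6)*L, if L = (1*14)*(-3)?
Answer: 42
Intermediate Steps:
C(l) = -7 - l
L = -42 (L = 14*(-3) = -42)
C(-6)*L = (-7 - 1*(-6))*(-42) = (-7 + 6)*(-42) = -1*(-42) = 42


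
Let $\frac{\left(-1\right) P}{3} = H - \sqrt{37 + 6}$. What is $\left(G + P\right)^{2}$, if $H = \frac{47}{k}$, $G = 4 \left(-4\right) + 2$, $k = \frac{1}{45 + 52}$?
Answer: $187443868 - 82146 \sqrt{43} \approx 1.8691 \cdot 10^{8}$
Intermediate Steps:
$k = \frac{1}{97} \approx 0.010309$
$G = -14$ ($G = -16 + 2 = -14$)
$H = 4559$ ($H = 47 \frac{1}{\frac{1}{97}} = 47 \cdot 97 = 4559$)
$P = -13677 + 3 \sqrt{43}$ ($P = - 3 \left(4559 - \sqrt{37 + 6}\right) = - 3 \left(4559 - \sqrt{43}\right) = -13677 + 3 \sqrt{43} \approx -13657.0$)
$\left(G + P\right)^{2} = \left(-14 - \left(13677 - 3 \sqrt{43}\right)\right)^{2} = \left(-13691 + 3 \sqrt{43}\right)^{2}$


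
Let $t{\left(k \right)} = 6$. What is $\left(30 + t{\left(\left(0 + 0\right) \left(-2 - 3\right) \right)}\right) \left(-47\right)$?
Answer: $-1692$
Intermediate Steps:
$\left(30 + t{\left(\left(0 + 0\right) \left(-2 - 3\right) \right)}\right) \left(-47\right) = \left(30 + 6\right) \left(-47\right) = 36 \left(-47\right) = -1692$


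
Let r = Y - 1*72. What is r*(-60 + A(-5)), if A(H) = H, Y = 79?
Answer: -455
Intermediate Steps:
r = 7 (r = 79 - 1*72 = 79 - 72 = 7)
r*(-60 + A(-5)) = 7*(-60 - 5) = 7*(-65) = -455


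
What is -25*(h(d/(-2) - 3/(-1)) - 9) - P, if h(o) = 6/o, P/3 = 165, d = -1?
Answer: -2190/7 ≈ -312.86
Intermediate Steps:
P = 495 (P = 3*165 = 495)
-25*(h(d/(-2) - 3/(-1)) - 9) - P = -25*(6/(-1/(-2) - 3/(-1)) - 9) - 1*495 = -25*(6/(-1*(-½) - 3*(-1)) - 9) - 495 = -25*(6/(½ + 3) - 9) - 495 = -25*(6/(7/2) - 9) - 495 = -25*(6*(2/7) - 9) - 495 = -25*(12/7 - 9) - 495 = -25*(-51/7) - 495 = 1275/7 - 495 = -2190/7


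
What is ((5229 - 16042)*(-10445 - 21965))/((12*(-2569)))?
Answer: -25032095/2202 ≈ -11368.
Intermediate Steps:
((5229 - 16042)*(-10445 - 21965))/((12*(-2569))) = -10813*(-32410)/(-30828) = 350449330*(-1/30828) = -25032095/2202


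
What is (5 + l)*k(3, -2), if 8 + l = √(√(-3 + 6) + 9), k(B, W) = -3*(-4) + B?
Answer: -45 + 15*√(9 + √3) ≈ 4.1397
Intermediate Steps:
k(B, W) = 12 + B
l = -8 + √(9 + √3) (l = -8 + √(√(-3 + 6) + 9) = -8 + √(√3 + 9) = -8 + √(9 + √3) ≈ -4.7240)
(5 + l)*k(3, -2) = (5 + (-8 + √(9 + √3)))*(12 + 3) = (-3 + √(9 + √3))*15 = -45 + 15*√(9 + √3)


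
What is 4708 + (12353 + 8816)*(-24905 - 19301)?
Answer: -935792106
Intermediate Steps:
4708 + (12353 + 8816)*(-24905 - 19301) = 4708 + 21169*(-44206) = 4708 - 935796814 = -935792106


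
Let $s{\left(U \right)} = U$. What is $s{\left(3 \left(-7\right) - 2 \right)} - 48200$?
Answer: $-48223$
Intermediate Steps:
$s{\left(3 \left(-7\right) - 2 \right)} - 48200 = \left(3 \left(-7\right) - 2\right) - 48200 = \left(-21 - 2\right) - 48200 = -23 - 48200 = -48223$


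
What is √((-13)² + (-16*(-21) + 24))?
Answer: 23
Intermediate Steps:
√((-13)² + (-16*(-21) + 24)) = √(169 + (336 + 24)) = √(169 + 360) = √529 = 23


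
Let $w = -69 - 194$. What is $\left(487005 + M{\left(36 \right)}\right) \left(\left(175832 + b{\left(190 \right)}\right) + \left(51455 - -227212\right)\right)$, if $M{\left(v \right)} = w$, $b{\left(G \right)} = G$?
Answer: $221316233238$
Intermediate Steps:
$w = -263$ ($w = -69 - 194 = -263$)
$M{\left(v \right)} = -263$
$\left(487005 + M{\left(36 \right)}\right) \left(\left(175832 + b{\left(190 \right)}\right) + \left(51455 - -227212\right)\right) = \left(487005 - 263\right) \left(\left(175832 + 190\right) + \left(51455 - -227212\right)\right) = 486742 \left(176022 + \left(51455 + 227212\right)\right) = 486742 \left(176022 + 278667\right) = 486742 \cdot 454689 = 221316233238$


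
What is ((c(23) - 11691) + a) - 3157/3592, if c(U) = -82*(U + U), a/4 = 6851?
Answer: 42888915/3592 ≈ 11940.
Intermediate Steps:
a = 27404 (a = 4*6851 = 27404)
c(U) = -164*U
((c(23) - 11691) + a) - 3157/3592 = ((-164*23 - 11691) + 27404) - 3157/3592 = ((-3772 - 11691) + 27404) - 3157*1/3592 = (-15463 + 27404) - 3157/3592 = 11941 - 3157/3592 = 42888915/3592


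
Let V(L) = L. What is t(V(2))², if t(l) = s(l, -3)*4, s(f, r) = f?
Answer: 64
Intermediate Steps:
t(l) = 4*l (t(l) = l*4 = 4*l)
t(V(2))² = (4*2)² = 8² = 64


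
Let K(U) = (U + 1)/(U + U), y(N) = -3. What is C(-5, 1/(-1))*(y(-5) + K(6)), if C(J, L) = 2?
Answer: -29/6 ≈ -4.8333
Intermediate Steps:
K(U) = (1 + U)/(2*U) (K(U) = (1 + U)/((2*U)) = (1 + U)*(1/(2*U)) = (1 + U)/(2*U))
C(-5, 1/(-1))*(y(-5) + K(6)) = 2*(-3 + (1/2)*(1 + 6)/6) = 2*(-3 + (1/2)*(1/6)*7) = 2*(-3 + 7/12) = 2*(-29/12) = -29/6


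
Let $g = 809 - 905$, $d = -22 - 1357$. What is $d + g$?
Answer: $-1475$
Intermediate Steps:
$d = -1379$ ($d = -22 - 1357 = -1379$)
$g = -96$ ($g = 809 - 905 = -96$)
$d + g = -1379 - 96 = -1475$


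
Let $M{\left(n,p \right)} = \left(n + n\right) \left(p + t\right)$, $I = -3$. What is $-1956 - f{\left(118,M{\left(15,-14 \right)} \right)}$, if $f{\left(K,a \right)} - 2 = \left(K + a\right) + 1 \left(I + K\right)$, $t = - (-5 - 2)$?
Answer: $-1981$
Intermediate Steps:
$t = 7$ ($t = \left(-1\right) \left(-7\right) = 7$)
$M{\left(n,p \right)} = 2 n \left(7 + p\right)$ ($M{\left(n,p \right)} = \left(n + n\right) \left(p + 7\right) = 2 n \left(7 + p\right)$)
$f{\left(K,a \right)} = -1 + a + 2 K$ ($f{\left(K,a \right)} = 2 + \left(\left(K + a\right) + 1 \left(-3 + K\right)\right) = 2 + \left(\left(K + a\right) + \left(-3 + K\right)\right) = 2 + \left(-3 + a + 2 K\right) = -1 + a + 2 K$)
$-1956 - f{\left(118,M{\left(15,-14 \right)} \right)} = -1956 - \left(-1 + 2 \cdot 15 \left(7 - 14\right) + 2 \cdot 118\right) = -1956 - \left(-1 + 2 \cdot 15 \left(-7\right) + 236\right) = -1956 - \left(-1 - 210 + 236\right) = -1956 - 25 = -1981$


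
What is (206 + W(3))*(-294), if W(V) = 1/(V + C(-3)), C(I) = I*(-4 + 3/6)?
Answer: -545272/9 ≈ -60586.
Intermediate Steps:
C(I) = -7*I/2 (C(I) = I*(-4 + 3*(⅙)) = I*(-4 + ½) = I*(-7/2) = -7*I/2)
W(V) = 1/(21/2 + V) (W(V) = 1/(V - 7/2*(-3)) = 1/(V + 21/2) = 1/(21/2 + V))
(206 + W(3))*(-294) = (206 + 2/(21 + 2*3))*(-294) = (206 + 2/(21 + 6))*(-294) = (206 + 2/27)*(-294) = (5564/27)*(-294) = -545272/9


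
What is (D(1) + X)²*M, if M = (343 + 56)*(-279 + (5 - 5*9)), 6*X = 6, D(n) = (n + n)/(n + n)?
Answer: -509124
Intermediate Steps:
D(n) = 1 (D(n) = (2*n)/((2*n)) = (2*n)*(1/(2*n)) = 1)
X = 1 (X = (⅙)*6 = 1)
M = -127281 (M = 399*(-279 + (5 - 45)) = 399*(-279 - 40) = 399*(-319) = -127281)
(D(1) + X)²*M = (1 + 1)²*(-127281) = 2²*(-127281) = 4*(-127281) = -509124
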